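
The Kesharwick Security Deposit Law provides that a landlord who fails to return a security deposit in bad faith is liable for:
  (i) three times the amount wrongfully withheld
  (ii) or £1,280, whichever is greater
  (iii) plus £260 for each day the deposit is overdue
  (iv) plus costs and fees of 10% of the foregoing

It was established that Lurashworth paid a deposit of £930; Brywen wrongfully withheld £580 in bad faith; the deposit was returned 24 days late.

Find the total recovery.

£8,778

Trebled: 3 × £580 = £1,740
Minimum £1,280: £1,740 meets the minimum, no increase.
Late-return penalty: 24 × £260 = £6,240
Damages plus late penalty: £1,740 + £6,240 = £7,980
Costs and fees: 10% of £7,980 = £798
Total recovery: £7,980 + £798 = £8,778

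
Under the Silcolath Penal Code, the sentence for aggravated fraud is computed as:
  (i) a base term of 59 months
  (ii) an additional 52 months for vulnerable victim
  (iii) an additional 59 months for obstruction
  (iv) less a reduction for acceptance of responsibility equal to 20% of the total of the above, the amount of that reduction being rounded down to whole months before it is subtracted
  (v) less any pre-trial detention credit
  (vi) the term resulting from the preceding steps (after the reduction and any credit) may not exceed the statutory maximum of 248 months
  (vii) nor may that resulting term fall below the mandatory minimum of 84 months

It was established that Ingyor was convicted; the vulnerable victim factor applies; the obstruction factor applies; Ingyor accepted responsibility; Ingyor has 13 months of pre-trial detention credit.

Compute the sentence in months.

Sentence: 123 months

Vulnerable victim enhancement: +52 months
Obstruction enhancement: +59 months
Adjusted term: 59 months + 52 months + 59 months = 170 months
Acceptance of responsibility reduction: 20% of 170 months = 34 months (rounded down)
After reduction: 170 − 34 = 136 months
Less pre-trial detention credit: 136 months − 13 months = 123 months
Cap at 248 months: 123 months is within the cap, no reduction.
Minimum 84 months: 123 months meets the minimum, no increase.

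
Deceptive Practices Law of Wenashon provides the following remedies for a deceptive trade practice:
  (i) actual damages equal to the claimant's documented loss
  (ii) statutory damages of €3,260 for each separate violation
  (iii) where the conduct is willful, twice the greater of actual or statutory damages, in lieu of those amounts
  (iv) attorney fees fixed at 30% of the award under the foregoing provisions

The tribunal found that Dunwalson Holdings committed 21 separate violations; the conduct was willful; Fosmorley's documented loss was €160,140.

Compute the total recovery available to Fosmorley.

Statutory damages: 21 × €3,260 = €68,460
Greater of actual damages (€160,140) or statutory damages (€68,460): €160,140
Doubled: 2 × €160,140 = €320,280
Attorney fees: 30% of €320,280 = €96,084
Total recovery: €320,280 + €96,084 = €416,364

€416,364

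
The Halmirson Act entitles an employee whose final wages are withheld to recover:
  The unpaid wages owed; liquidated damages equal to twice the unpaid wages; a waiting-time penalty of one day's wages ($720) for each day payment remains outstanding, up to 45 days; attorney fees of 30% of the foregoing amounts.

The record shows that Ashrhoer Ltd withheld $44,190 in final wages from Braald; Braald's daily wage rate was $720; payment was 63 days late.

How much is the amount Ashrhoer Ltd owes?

Doubled: 2 × $44,190 = $88,380
Penalty days: min(63, 45) = 45
Waiting-time penalty: 45 × $720 = $32,400
Subtotal: $44,190 + $88,380 + $32,400 = $164,970
Attorney fees: 30% of $164,970 = $49,491
Total award: $164,970 + $49,491 = $214,461

Total award: $214,461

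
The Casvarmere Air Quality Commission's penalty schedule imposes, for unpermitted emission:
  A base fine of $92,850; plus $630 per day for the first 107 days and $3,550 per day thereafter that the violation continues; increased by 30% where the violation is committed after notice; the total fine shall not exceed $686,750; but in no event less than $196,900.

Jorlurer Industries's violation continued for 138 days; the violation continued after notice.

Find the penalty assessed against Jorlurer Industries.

First 107 days: 107 × $630 = $67,410
Remaining days: (138 − 107) × $3,550 = $110,050
Per-day component: $67,410 + $110,050 = $177,460
Base plus per-day: $92,850 + $177,460 = $270,310
Enhancement: 30% of $270,310 = $81,093
Enhanced fine: $270,310 + $81,093 = $351,403
Cap at $686,750: $351,403 is within the cap, no reduction.
Minimum $196,900: $351,403 meets the minimum, no increase.

$351,403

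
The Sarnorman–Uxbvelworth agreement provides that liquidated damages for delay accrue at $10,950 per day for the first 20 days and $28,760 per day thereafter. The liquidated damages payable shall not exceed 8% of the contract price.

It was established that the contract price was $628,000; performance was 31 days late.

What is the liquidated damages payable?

Liquidated damages: $50,240

First 20 days: 20 × $10,950 = $219,000
Remaining days: (31 − 20) × $28,760 = $316,360
Accrued per-day damages: $219,000 + $316,360 = $535,360
Cap: 8% of $628,000 = $50,240
Cap at $50,240: $535,360 exceeds the cap → $50,240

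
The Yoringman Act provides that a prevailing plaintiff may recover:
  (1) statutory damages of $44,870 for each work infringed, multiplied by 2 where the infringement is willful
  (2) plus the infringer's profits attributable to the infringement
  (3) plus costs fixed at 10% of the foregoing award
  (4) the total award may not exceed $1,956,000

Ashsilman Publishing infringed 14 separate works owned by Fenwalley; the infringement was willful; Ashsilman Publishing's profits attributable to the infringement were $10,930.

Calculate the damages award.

$1,394,019

Statutory damages: 14 × $44,870 = $628,180
Doubled: 2 × $628,180 = $1,256,360
Combined award: $1,256,360 + $10,930 = $1,267,290
Costs: 10% of $1,267,290 = $126,729
Award plus costs: $1,267,290 + $126,729 = $1,394,019
Cap at $1,956,000: $1,394,019 is within the cap, no reduction.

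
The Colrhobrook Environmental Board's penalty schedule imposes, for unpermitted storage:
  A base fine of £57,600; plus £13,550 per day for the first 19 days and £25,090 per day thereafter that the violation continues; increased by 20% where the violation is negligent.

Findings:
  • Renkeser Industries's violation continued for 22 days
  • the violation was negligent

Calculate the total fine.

£468,384

First 19 days: 19 × £13,550 = £257,450
Remaining days: (22 − 19) × £25,090 = £75,270
Per-day component: £257,450 + £75,270 = £332,720
Base plus per-day: £57,600 + £332,720 = £390,320
Enhancement: 20% of £390,320 = £78,064
Enhanced fine: £390,320 + £78,064 = £468,384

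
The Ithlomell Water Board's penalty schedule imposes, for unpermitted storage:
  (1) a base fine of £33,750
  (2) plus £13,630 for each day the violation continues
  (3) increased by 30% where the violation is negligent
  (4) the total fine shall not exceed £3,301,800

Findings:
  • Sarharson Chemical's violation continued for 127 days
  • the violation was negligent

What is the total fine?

Per-day component: 127 × £13,630 = £1,731,010
Base plus per-day: £33,750 + £1,731,010 = £1,764,760
Enhancement: 30% of £1,764,760 = £529,428
Enhanced fine: £1,764,760 + £529,428 = £2,294,188
Cap at £3,301,800: £2,294,188 is within the cap, no reduction.

£2,294,188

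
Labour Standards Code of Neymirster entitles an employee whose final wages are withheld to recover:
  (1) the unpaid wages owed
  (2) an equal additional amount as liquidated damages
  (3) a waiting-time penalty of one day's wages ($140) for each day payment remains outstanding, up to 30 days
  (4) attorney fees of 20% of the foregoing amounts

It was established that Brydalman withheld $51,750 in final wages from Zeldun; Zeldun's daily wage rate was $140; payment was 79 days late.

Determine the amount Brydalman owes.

$129,240

Liquidated damages (equal amount): $51,750
Penalty days: min(79, 30) = 30
Waiting-time penalty: 30 × $140 = $4,200
Subtotal: $51,750 + $51,750 + $4,200 = $107,700
Attorney fees: 20% of $107,700 = $21,540
Total award: $107,700 + $21,540 = $129,240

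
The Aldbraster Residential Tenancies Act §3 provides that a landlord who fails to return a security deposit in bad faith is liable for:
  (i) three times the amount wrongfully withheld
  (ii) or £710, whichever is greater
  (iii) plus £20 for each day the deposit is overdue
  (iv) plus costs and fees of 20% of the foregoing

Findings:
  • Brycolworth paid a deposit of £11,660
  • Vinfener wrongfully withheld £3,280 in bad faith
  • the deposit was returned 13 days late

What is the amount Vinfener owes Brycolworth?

Trebled: 3 × £3,280 = £9,840
Minimum £710: £9,840 meets the minimum, no increase.
Late-return penalty: 13 × £20 = £260
Damages plus late penalty: £9,840 + £260 = £10,100
Costs and fees: 20% of £10,100 = £2,020
Total recovery: £10,100 + £2,020 = £12,120

£12,120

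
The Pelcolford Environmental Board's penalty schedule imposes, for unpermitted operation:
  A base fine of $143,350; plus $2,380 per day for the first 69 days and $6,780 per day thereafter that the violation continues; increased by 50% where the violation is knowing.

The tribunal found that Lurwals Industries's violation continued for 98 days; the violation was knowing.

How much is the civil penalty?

$756,285

First 69 days: 69 × $2,380 = $164,220
Remaining days: (98 − 69) × $6,780 = $196,620
Per-day component: $164,220 + $196,620 = $360,840
Base plus per-day: $143,350 + $360,840 = $504,190
Enhancement: 50% of $504,190 = $252,095
Enhanced fine: $504,190 + $252,095 = $756,285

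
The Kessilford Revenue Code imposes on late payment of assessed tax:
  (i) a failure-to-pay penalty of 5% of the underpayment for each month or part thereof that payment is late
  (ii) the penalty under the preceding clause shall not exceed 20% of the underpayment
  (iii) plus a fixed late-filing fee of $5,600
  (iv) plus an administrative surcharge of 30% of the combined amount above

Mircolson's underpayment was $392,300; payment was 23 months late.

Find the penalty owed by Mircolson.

$109,278

Accrued rate: 5% × 23 = 115%, capped at 20% → 20%
Failure-to-pay penalty: 20% of $392,300 = $78,460
Penalty before surcharge: $78,460 + $5,600 = $84,060
Administrative surcharge: 30% of $84,060 = $25,218
Total penalty: $84,060 + $25,218 = $109,278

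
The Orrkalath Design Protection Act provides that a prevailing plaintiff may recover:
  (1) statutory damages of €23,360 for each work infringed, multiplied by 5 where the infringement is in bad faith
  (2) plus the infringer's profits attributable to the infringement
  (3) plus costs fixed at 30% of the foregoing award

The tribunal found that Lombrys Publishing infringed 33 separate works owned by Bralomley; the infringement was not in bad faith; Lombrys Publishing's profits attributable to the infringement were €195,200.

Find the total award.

Statutory damages: 33 × €23,360 = €770,880
Infringement not in bad faith: no ×5 enhancement.
Combined award: €770,880 + €195,200 = €966,080
Costs: 30% of €966,080 = €289,824
Award plus costs: €966,080 + €289,824 = €1,255,904

€1,255,904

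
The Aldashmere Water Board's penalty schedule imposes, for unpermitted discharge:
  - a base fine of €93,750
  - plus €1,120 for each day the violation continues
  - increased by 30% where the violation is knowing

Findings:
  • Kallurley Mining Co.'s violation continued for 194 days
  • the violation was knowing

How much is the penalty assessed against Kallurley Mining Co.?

Per-day component: 194 × €1,120 = €217,280
Base plus per-day: €93,750 + €217,280 = €311,030
Enhancement: 30% of €311,030 = €93,309
Enhanced fine: €311,030 + €93,309 = €404,339

€404,339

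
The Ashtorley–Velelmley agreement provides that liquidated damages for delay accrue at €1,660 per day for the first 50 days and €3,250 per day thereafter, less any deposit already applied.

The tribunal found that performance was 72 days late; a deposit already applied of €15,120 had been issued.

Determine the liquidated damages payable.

€139,380

First 50 days: 50 × €1,660 = €83,000
Remaining days: (72 − 50) × €3,250 = €71,500
Accrued per-day damages: €83,000 + €71,500 = €154,500
Less deposit already applied: €154,500 − €15,120 = €139,380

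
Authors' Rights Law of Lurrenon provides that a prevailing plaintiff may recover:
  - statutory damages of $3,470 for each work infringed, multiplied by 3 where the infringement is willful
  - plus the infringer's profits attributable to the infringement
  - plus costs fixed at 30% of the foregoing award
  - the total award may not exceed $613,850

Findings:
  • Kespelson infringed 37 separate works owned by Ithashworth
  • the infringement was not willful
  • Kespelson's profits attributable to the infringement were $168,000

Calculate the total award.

Statutory damages: 37 × $3,470 = $128,390
Infringement not willful: no ×3 enhancement.
Combined award: $128,390 + $168,000 = $296,390
Costs: 30% of $296,390 = $88,917
Award plus costs: $296,390 + $88,917 = $385,307
Cap at $613,850: $385,307 is within the cap, no reduction.

$385,307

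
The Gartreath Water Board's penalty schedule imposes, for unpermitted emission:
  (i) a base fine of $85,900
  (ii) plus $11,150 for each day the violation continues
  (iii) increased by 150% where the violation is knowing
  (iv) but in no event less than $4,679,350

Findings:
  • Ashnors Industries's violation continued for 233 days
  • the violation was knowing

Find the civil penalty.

Per-day component: 233 × $11,150 = $2,597,950
Base plus per-day: $85,900 + $2,597,950 = $2,683,850
Enhancement: 150% of $2,683,850 = $4,025,775
Enhanced fine: $2,683,850 + $4,025,775 = $6,709,625
Minimum $4,679,350: $6,709,625 meets the minimum, no increase.

Civil penalty: $6,709,625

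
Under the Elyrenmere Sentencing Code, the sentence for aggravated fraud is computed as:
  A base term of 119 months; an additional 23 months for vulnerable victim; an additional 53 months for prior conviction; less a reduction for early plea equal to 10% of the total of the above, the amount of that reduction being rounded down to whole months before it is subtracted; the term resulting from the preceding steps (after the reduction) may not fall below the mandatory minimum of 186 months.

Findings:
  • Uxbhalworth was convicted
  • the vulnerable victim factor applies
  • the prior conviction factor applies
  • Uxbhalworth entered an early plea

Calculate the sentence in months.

Vulnerable victim enhancement: +23 months
Prior conviction enhancement: +53 months
Adjusted term: 119 months + 23 months + 53 months = 195 months
Early plea reduction: 10% of 195 months = 19 months (rounded down)
After reduction: 195 − 19 = 176 months
Minimum 186 months: 176 months is below the minimum → 186 months

186 months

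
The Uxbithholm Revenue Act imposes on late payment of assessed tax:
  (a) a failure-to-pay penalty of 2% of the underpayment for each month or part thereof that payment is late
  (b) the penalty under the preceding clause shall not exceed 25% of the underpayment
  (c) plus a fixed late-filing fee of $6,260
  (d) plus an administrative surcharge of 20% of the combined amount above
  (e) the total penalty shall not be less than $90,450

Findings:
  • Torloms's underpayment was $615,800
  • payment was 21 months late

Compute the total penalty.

Accrued rate: 2% × 21 = 42%, capped at 25% → 25%
Failure-to-pay penalty: 25% of $615,800 = $153,950
Penalty before surcharge: $153,950 + $6,260 = $160,210
Administrative surcharge: 20% of $160,210 = $32,042
Total penalty: $160,210 + $32,042 = $192,252
Minimum $90,450: $192,252 meets the minimum, no increase.

$192,252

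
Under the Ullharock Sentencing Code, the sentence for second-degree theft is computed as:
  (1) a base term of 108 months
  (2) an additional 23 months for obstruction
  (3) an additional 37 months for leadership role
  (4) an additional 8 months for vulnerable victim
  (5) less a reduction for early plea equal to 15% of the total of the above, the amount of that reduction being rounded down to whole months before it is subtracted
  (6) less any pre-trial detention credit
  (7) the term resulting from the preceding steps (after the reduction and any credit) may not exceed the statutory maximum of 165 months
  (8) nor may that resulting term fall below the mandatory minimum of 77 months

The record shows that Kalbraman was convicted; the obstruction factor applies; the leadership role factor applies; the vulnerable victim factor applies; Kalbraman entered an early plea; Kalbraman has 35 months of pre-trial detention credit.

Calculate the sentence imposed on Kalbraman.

Obstruction enhancement: +23 months
Leadership role enhancement: +37 months
Vulnerable victim enhancement: +8 months
Adjusted term: 108 months + 23 months + 37 months + 8 months = 176 months
Early plea reduction: 15% of 176 months = 26 months (rounded down)
After reduction: 176 − 26 = 150 months
Less pre-trial detention credit: 150 months − 35 months = 115 months
Cap at 165 months: 115 months is within the cap, no reduction.
Minimum 77 months: 115 months meets the minimum, no increase.

Sentence: 115 months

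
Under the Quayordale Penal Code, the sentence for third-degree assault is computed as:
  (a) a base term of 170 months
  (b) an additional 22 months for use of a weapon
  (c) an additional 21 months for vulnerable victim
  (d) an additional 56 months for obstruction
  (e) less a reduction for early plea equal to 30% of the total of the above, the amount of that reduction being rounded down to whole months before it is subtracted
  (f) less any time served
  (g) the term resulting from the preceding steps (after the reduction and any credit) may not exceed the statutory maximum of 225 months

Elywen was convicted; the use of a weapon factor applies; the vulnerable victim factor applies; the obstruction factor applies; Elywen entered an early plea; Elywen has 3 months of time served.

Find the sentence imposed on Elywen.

Use of a weapon enhancement: +22 months
Vulnerable victim enhancement: +21 months
Obstruction enhancement: +56 months
Adjusted term: 170 months + 22 months + 21 months + 56 months = 269 months
Early plea reduction: 30% of 269 months = 80 months (rounded down)
After reduction: 269 − 80 = 189 months
Less time served: 189 months − 3 months = 186 months
Cap at 225 months: 186 months is within the cap, no reduction.

186 months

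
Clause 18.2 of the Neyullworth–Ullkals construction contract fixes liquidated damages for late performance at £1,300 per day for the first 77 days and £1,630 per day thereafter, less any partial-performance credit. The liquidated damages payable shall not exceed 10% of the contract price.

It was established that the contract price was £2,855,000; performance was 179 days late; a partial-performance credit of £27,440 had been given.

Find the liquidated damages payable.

£238,920

First 77 days: 77 × £1,300 = £100,100
Remaining days: (179 − 77) × £1,630 = £166,260
Accrued per-day damages: £100,100 + £166,260 = £266,360
Less partial-performance credit: £266,360 − £27,440 = £238,920
Cap: 10% of £2,855,000 = £285,500
Cap at £285,500: £238,920 is within the cap, no reduction.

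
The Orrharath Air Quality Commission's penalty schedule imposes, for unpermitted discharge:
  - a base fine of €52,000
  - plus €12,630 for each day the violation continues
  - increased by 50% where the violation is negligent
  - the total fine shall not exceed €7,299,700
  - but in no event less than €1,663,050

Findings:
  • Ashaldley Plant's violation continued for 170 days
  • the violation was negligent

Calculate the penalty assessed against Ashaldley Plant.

€3,298,650

Per-day component: 170 × €12,630 = €2,147,100
Base plus per-day: €52,000 + €2,147,100 = €2,199,100
Enhancement: 50% of €2,199,100 = €1,099,550
Enhanced fine: €2,199,100 + €1,099,550 = €3,298,650
Cap at €7,299,700: €3,298,650 is within the cap, no reduction.
Minimum €1,663,050: €3,298,650 meets the minimum, no increase.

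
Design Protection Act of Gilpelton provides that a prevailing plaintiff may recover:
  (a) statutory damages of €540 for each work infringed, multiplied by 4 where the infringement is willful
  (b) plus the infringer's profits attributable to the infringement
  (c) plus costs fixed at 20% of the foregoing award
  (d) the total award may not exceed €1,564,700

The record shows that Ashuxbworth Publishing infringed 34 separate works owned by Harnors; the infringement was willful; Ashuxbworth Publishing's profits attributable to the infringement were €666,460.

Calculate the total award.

€887,880

Statutory damages: 34 × €540 = €18,360
Multiplied by 4: 4 × €18,360 = €73,440
Combined award: €73,440 + €666,460 = €739,900
Costs: 20% of €739,900 = €147,980
Award plus costs: €739,900 + €147,980 = €887,880
Cap at €1,564,700: €887,880 is within the cap, no reduction.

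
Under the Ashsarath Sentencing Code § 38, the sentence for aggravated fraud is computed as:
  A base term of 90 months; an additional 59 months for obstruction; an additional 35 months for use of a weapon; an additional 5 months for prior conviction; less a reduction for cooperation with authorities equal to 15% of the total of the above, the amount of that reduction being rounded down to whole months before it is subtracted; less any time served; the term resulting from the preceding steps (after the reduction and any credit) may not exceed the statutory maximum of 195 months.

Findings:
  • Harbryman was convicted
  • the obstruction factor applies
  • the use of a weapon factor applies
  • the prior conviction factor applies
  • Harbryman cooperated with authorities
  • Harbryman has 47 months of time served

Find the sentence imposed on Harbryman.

114 months

Obstruction enhancement: +59 months
Use of a weapon enhancement: +35 months
Prior conviction enhancement: +5 months
Adjusted term: 90 months + 59 months + 35 months + 5 months = 189 months
Cooperation with authorities reduction: 15% of 189 months = 28 months (rounded down)
After reduction: 189 − 28 = 161 months
Less time served: 161 months − 47 months = 114 months
Cap at 195 months: 114 months is within the cap, no reduction.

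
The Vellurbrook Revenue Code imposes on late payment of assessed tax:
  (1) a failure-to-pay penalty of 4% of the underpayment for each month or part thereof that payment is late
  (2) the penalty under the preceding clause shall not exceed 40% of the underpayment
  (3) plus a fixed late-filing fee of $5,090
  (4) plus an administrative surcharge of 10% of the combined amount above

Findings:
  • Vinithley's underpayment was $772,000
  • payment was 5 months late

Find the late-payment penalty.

Accrued rate: 4% × 5 = 20%, capped at 40% → 20%
Failure-to-pay penalty: 20% of $772,000 = $154,400
Penalty before surcharge: $154,400 + $5,090 = $159,490
Administrative surcharge: 10% of $159,490 = $15,949
Total penalty: $159,490 + $15,949 = $175,439

$175,439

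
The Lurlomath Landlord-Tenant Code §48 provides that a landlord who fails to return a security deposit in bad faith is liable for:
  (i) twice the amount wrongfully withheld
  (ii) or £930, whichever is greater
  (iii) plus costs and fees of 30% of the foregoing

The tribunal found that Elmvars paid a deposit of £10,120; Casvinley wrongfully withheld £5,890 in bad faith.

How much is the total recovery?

Doubled: 2 × £5,890 = £11,780
Minimum £930: £11,780 meets the minimum, no increase.
Costs and fees: 30% of £11,780 = £3,534
Total recovery: £11,780 + £3,534 = £15,314

£15,314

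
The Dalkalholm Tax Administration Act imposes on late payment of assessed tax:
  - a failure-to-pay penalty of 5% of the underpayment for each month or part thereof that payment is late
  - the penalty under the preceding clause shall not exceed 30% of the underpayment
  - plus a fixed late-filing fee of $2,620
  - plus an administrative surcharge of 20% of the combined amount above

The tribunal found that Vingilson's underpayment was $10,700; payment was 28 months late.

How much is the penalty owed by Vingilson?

Accrued rate: 5% × 28 = 140%, capped at 30% → 30%
Failure-to-pay penalty: 30% of $10,700 = $3,210
Penalty before surcharge: $3,210 + $2,620 = $5,830
Administrative surcharge: 20% of $5,830 = $1,166
Total penalty: $5,830 + $1,166 = $6,996

$6,996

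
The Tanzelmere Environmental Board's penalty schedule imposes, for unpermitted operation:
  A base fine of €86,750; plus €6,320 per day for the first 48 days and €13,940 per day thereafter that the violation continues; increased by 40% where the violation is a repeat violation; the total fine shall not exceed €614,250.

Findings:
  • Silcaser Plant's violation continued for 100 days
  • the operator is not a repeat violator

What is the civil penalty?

First 48 days: 48 × €6,320 = €303,360
Remaining days: (100 − 48) × €13,940 = €724,880
Per-day component: €303,360 + €724,880 = €1,028,240
Base plus per-day: €86,750 + €1,028,240 = €1,114,990
The operator is not a repeat violator: no 40% increase.
Cap at €614,250: €1,114,990 exceeds the cap → €614,250

€614,250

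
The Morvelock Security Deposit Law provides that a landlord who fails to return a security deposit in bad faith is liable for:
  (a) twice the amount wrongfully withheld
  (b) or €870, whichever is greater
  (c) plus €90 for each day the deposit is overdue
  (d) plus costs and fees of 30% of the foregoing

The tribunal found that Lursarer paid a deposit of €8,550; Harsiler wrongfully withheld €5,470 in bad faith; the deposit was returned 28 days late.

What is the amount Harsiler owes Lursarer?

Doubled: 2 × €5,470 = €10,940
Minimum €870: €10,940 meets the minimum, no increase.
Late-return penalty: 28 × €90 = €2,520
Damages plus late penalty: €10,940 + €2,520 = €13,460
Costs and fees: 30% of €13,460 = €4,038
Total recovery: €13,460 + €4,038 = €17,498

€17,498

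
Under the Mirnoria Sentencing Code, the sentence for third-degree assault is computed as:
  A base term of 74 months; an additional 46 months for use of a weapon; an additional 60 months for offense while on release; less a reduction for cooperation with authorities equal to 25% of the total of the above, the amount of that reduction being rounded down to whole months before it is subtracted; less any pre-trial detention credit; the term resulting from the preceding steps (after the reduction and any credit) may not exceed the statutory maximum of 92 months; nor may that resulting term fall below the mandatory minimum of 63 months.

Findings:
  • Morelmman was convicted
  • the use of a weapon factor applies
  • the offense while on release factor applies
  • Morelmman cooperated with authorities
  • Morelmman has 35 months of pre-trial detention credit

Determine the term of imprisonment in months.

Use of a weapon enhancement: +46 months
Offense while on release enhancement: +60 months
Adjusted term: 74 months + 46 months + 60 months = 180 months
Cooperation with authorities reduction: 25% of 180 months = 45 months (rounded down)
After reduction: 180 − 45 = 135 months
Less pre-trial detention credit: 135 months − 35 months = 100 months
Cap at 92 months: 100 months exceeds the cap → 92 months
Minimum 63 months: 92 months meets the minimum, no increase.

92 months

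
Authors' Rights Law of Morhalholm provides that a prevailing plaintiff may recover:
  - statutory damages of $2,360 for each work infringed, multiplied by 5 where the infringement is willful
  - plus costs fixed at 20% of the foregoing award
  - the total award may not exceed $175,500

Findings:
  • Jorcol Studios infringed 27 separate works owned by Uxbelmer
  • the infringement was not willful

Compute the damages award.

Statutory damages: 27 × $2,360 = $63,720
Infringement not willful: no ×5 enhancement.
Costs: 20% of $63,720 = $12,744
Award plus costs: $63,720 + $12,744 = $76,464
Cap at $175,500: $76,464 is within the cap, no reduction.

Award: $76,464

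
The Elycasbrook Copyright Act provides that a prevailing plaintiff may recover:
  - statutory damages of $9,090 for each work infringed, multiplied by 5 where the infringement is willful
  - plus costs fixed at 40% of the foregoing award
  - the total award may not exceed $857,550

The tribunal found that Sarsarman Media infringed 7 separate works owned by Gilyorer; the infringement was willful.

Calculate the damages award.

$445,410

Statutory damages: 7 × $9,090 = $63,630
Multiplied by 5: 5 × $63,630 = $318,150
Costs: 40% of $318,150 = $127,260
Award plus costs: $318,150 + $127,260 = $445,410
Cap at $857,550: $445,410 is within the cap, no reduction.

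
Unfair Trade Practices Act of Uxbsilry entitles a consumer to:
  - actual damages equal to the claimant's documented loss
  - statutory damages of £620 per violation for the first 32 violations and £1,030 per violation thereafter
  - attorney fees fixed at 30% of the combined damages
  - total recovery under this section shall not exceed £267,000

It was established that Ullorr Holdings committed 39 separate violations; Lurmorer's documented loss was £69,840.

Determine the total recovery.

Total recovery: £125,957

First 32 violations: 32 × £620 = £19,840
Remaining violations: (39 − 32) × £1,030 = £7,210
Statutory damages: £19,840 + £7,210 = £27,050
Combined damages: £69,840 + £27,050 = £96,890
Attorney fees: 30% of £96,890 = £29,067
Total before cap: £96,890 + £29,067 = £125,957
Cap at £267,000: £125,957 is within the cap, no reduction.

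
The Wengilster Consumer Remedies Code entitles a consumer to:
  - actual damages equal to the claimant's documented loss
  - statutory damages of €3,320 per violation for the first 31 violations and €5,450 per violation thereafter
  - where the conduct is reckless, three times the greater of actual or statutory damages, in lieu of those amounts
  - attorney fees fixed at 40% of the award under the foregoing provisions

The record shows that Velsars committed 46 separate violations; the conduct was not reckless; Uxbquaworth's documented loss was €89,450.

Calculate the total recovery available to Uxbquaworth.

€383,768

First 31 violations: 31 × €3,320 = €102,920
Remaining violations: (46 − 31) × €5,450 = €81,750
Statutory damages: €102,920 + €81,750 = €184,670
Conduct not reckless: the in-lieu enhancement does not apply.
Actual plus statutory damages: €89,450 + €184,670 = €274,120
Attorney fees: 40% of €274,120 = €109,648
Total recovery: €274,120 + €109,648 = €383,768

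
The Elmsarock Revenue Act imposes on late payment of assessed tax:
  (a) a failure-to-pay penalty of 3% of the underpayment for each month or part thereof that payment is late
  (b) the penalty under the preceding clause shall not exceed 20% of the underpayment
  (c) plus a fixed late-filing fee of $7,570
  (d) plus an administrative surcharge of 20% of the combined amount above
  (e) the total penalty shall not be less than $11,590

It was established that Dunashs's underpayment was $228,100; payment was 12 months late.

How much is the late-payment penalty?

Penalty: $63,828

Accrued rate: 3% × 12 = 36%, capped at 20% → 20%
Failure-to-pay penalty: 20% of $228,100 = $45,620
Penalty before surcharge: $45,620 + $7,570 = $53,190
Administrative surcharge: 20% of $53,190 = $10,638
Total penalty: $53,190 + $10,638 = $63,828
Minimum $11,590: $63,828 meets the minimum, no increase.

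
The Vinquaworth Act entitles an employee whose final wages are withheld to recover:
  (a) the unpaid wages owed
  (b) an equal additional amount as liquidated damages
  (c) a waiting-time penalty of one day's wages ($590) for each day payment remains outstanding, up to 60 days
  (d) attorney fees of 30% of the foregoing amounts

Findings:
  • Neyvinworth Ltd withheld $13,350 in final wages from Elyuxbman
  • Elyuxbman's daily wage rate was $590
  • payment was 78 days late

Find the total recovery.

$80,730

Liquidated damages (equal amount): $13,350
Penalty days: min(78, 60) = 60
Waiting-time penalty: 60 × $590 = $35,400
Subtotal: $13,350 + $13,350 + $35,400 = $62,100
Attorney fees: 30% of $62,100 = $18,630
Total award: $62,100 + $18,630 = $80,730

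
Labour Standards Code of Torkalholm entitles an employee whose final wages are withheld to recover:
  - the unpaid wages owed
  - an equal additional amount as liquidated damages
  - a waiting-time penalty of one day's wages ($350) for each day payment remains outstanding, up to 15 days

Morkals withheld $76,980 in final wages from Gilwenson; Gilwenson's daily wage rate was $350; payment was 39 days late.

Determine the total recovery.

$159,210

Liquidated damages (equal amount): $76,980
Penalty days: min(39, 15) = 15
Waiting-time penalty: 15 × $350 = $5,250
Total award: $76,980 + $76,980 + $5,250 = $159,210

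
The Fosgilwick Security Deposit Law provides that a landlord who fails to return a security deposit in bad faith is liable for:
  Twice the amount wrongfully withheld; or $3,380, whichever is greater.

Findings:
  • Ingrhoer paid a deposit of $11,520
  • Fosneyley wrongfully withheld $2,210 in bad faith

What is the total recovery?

$4,420

Doubled: 2 × $2,210 = $4,420
Minimum $3,380: $4,420 meets the minimum, no increase.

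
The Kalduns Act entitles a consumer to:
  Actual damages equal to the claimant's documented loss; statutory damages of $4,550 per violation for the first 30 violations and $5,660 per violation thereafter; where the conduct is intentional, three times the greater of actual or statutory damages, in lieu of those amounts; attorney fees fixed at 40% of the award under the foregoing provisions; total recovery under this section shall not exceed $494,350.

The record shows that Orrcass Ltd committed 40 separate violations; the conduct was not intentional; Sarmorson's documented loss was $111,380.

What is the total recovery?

$426,272

First 30 violations: 30 × $4,550 = $136,500
Remaining violations: (40 − 30) × $5,660 = $56,600
Statutory damages: $136,500 + $56,600 = $193,100
Conduct not intentional: the in-lieu enhancement does not apply.
Actual plus statutory damages: $111,380 + $193,100 = $304,480
Attorney fees: 40% of $304,480 = $121,792
Total before cap: $304,480 + $121,792 = $426,272
Cap at $494,350: $426,272 is within the cap, no reduction.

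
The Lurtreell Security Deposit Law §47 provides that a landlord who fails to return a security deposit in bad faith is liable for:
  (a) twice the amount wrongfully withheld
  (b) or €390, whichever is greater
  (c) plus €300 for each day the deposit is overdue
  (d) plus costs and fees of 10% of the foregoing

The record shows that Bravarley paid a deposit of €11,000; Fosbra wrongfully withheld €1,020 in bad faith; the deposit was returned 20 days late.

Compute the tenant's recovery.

€8,844

Doubled: 2 × €1,020 = €2,040
Minimum €390: €2,040 meets the minimum, no increase.
Late-return penalty: 20 × €300 = €6,000
Damages plus late penalty: €2,040 + €6,000 = €8,040
Costs and fees: 10% of €8,040 = €804
Total recovery: €8,040 + €804 = €8,844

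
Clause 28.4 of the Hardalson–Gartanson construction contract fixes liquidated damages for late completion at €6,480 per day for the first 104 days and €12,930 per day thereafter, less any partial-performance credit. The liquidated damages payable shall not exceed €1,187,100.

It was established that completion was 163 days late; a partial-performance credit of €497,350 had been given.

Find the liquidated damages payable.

First 104 days: 104 × €6,480 = €673,920
Remaining days: (163 − 104) × €12,930 = €762,870
Accrued per-day damages: €673,920 + €762,870 = €1,436,790
Less partial-performance credit: €1,436,790 − €497,350 = €939,440
Cap at €1,187,100: €939,440 is within the cap, no reduction.

Liquidated damages: €939,440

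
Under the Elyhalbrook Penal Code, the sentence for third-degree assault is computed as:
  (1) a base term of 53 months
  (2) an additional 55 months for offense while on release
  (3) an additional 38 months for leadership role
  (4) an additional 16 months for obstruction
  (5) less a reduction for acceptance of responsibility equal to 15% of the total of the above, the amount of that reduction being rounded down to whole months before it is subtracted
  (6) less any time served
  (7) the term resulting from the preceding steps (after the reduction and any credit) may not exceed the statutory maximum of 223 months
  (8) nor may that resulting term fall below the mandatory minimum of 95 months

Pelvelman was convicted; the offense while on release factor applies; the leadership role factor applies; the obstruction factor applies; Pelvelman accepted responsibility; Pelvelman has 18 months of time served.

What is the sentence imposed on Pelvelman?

Sentence: 120 months

Offense while on release enhancement: +55 months
Leadership role enhancement: +38 months
Obstruction enhancement: +16 months
Adjusted term: 53 months + 55 months + 38 months + 16 months = 162 months
Acceptance of responsibility reduction: 15% of 162 months = 24 months (rounded down)
After reduction: 162 − 24 = 138 months
Less time served: 138 months − 18 months = 120 months
Cap at 223 months: 120 months is within the cap, no reduction.
Minimum 95 months: 120 months meets the minimum, no increase.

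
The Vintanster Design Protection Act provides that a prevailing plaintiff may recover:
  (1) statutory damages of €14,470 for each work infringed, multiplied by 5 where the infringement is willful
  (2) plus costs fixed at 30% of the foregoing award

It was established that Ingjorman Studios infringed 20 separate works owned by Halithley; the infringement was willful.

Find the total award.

€1,881,100

Statutory damages: 20 × €14,470 = €289,400
Multiplied by 5: 5 × €289,400 = €1,447,000
Costs: 30% of €1,447,000 = €434,100
Award plus costs: €1,447,000 + €434,100 = €1,881,100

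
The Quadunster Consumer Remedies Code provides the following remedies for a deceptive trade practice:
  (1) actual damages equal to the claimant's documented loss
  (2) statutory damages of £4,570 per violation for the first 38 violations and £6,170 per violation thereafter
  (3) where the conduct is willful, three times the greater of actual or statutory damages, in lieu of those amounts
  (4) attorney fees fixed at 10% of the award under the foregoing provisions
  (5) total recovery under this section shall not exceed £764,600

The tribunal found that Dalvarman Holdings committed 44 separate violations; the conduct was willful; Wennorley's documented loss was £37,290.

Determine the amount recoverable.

Total recovery: £695,244

First 38 violations: 38 × £4,570 = £173,660
Remaining violations: (44 − 38) × £6,170 = £37,020
Statutory damages: £173,660 + £37,020 = £210,680
Greater of actual damages (£37,290) or statutory damages (£210,680): £210,680
Trebled: 3 × £210,680 = £632,040
Attorney fees: 10% of £632,040 = £63,204
Total before cap: £632,040 + £63,204 = £695,244
Cap at £764,600: £695,244 is within the cap, no reduction.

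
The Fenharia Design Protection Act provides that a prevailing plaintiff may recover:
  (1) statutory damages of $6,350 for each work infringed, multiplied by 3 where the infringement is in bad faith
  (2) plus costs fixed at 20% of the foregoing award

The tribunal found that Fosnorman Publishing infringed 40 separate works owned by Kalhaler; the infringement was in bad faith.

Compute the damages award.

$914,400

Statutory damages: 40 × $6,350 = $254,000
Trebled: 3 × $254,000 = $762,000
Costs: 20% of $762,000 = $152,400
Award plus costs: $762,000 + $152,400 = $914,400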